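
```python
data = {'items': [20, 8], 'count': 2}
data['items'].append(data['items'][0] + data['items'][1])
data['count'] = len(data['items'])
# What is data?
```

After line 1: data = {'items': [20, 8], 'count': 2}
After line 2 (append 20 + 8 = 28): data = {'items': [20, 8, 28], 'count': 2}
After line 3 (count = len(items) = 3): data = {'items': [20, 8, 28], 'count': 3}

{'items': [20, 8, 28], 'count': 3}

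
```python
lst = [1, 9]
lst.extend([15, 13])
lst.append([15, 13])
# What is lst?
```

After line 1: lst = [1, 9]
After line 2 (extend unpacks [15, 13]): lst = [1, 9, 15, 13]
After line 3 (append adds [15, 13] as single element): lst = [1, 9, 15, 13, [15, 13]]

[1, 9, 15, 13, [15, 13]]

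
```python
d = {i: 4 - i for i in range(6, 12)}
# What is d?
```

{6: -2, 7: -3, 8: -4, 9: -5, 10: -6, 11: -7}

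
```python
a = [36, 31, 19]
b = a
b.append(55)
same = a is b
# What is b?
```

After line 1: a = [36, 31, 19]
After line 2 (b = a is an alias, same object): a = [36, 31, 19], b = [36, 31, 19]
After line 3 (b.append mutates the shared list): a = [36, 31, 19, 55], b = [36, 31, 19, 55]
After line 4 (same = a is b; same object -> True): same = True

[36, 31, 19, 55]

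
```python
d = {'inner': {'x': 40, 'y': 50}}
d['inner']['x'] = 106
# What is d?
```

After line 1: d = {'inner': {'x': 40, 'y': 50}}
After line 2 (inner x overwritten): d = {'inner': {'x': 106, 'y': 50}}

{'inner': {'x': 106, 'y': 50}}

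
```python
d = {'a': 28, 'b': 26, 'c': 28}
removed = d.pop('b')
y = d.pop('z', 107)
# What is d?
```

After line 1: d = {'a': 28, 'b': 26, 'c': 28}
After line 2 (pop 'b' returns 26): d = {'a': 28, 'c': 28}, removed = 26
After line 3 (pop 'z' missing, returns default 107): d = {'a': 28, 'c': 28}, y = 107

{'a': 28, 'c': 28}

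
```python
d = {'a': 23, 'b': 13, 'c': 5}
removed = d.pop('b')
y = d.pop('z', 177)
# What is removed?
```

After line 1: d = {'a': 23, 'b': 13, 'c': 5}
After line 2 (pop 'b' returns 13): d = {'a': 23, 'c': 5}, removed = 13
After line 3 (pop 'z' missing, returns default 177): d = {'a': 23, 'c': 5}, y = 177

13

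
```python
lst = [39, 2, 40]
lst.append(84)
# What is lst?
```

[39, 2, 40, 84]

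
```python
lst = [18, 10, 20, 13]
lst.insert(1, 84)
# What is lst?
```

[18, 84, 10, 20, 13]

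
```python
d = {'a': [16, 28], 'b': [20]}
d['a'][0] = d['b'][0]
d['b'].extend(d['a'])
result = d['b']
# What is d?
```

After line 1: d = {'a': [16, 28], 'b': [20]}
After line 2 (a[0] = b[0] = 20): d = {'a': [20, 28], 'b': [20]}
After line 3 (b.extend(a) appends [20, 28]): d = {'a': [20, 28], 'b': [20, 20, 28]}
After line 4: result = d['b'] = [20, 20, 28]

{'a': [20, 28], 'b': [20, 20, 28]}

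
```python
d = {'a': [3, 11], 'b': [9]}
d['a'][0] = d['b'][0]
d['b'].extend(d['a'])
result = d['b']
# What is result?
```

After line 1: d = {'a': [3, 11], 'b': [9]}
After line 2 (a[0] = b[0] = 9): d = {'a': [9, 11], 'b': [9]}
After line 3 (b.extend(a) appends [9, 11]): d = {'a': [9, 11], 'b': [9, 9, 11]}
After line 4: result = d['b'] = [9, 9, 11]

[9, 9, 11]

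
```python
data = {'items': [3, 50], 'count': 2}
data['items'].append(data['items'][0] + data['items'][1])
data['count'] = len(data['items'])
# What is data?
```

After line 1: data = {'items': [3, 50], 'count': 2}
After line 2 (append 3 + 50 = 53): data = {'items': [3, 50, 53], 'count': 2}
After line 3 (count = len(items) = 3): data = {'items': [3, 50, 53], 'count': 3}

{'items': [3, 50, 53], 'count': 3}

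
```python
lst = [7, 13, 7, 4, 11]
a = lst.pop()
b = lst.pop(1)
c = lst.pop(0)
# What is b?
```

After line 1: lst = [7, 13, 7, 4, 11]
After line 2 (pop() -> a = 11): lst = [7, 13, 7, 4]
After line 3 (pop(1) -> b = 13): lst = [7, 7, 4]
After line 4 (pop(0) -> c = 7): lst = [7, 4]

13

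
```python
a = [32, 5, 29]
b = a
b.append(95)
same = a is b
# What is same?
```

After line 1: a = [32, 5, 29]
After line 2 (b = a is an alias, same object): a = [32, 5, 29], b = [32, 5, 29]
After line 3 (b.append mutates the shared list): a = [32, 5, 29, 95], b = [32, 5, 29, 95]
After line 4 (same = a is b; same object -> True): same = True

True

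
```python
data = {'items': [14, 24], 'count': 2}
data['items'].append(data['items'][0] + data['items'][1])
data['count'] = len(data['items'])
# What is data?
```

After line 1: data = {'items': [14, 24], 'count': 2}
After line 2 (append 14 + 24 = 38): data = {'items': [14, 24, 38], 'count': 2}
After line 3 (count = len(items) = 3): data = {'items': [14, 24, 38], 'count': 3}

{'items': [14, 24, 38], 'count': 3}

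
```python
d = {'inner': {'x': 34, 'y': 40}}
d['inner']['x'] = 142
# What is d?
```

After line 1: d = {'inner': {'x': 34, 'y': 40}}
After line 2 (inner x overwritten): d = {'inner': {'x': 142, 'y': 40}}

{'inner': {'x': 142, 'y': 40}}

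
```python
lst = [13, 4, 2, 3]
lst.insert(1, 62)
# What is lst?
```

[13, 62, 4, 2, 3]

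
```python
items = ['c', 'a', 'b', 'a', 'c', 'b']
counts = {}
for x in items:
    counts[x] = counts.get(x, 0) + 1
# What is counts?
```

Initial: counts = {}, items = ['c', 'a', 'b', 'a', 'c', 'b']
See 'c': counts = {'c': 1}
See 'a': counts = {'c': 1, 'a': 1}
See 'b': counts = {'c': 1, 'a': 1, 'b': 1}
See 'a': counts = {'c': 1, 'a': 2, 'b': 1}
See 'c': counts = {'c': 2, 'a': 2, 'b': 1}
See 'b': counts = {'c': 2, 'a': 2, 'b': 2}

{'c': 2, 'a': 2, 'b': 2}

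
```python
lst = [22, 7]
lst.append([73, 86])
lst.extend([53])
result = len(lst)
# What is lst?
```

After line 1: lst = [22, 7]
After line 2 (append adds [73, 86] as single element): lst = [22, 7, [73, 86]]
After line 3 (extend unpacks [53], adds 53): lst = [22, 7, [73, 86], 53]
After line 4: result = len(lst) = 4

[22, 7, [73, 86], 53]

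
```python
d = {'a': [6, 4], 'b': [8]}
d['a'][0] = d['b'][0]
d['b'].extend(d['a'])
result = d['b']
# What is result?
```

After line 1: d = {'a': [6, 4], 'b': [8]}
After line 2 (a[0] = b[0] = 8): d = {'a': [8, 4], 'b': [8]}
After line 3 (b.extend(a) appends [8, 4]): d = {'a': [8, 4], 'b': [8, 8, 4]}
After line 4: result = d['b'] = [8, 8, 4]

[8, 8, 4]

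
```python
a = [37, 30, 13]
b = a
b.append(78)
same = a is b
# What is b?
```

After line 1: a = [37, 30, 13]
After line 2 (b = a is an alias, same object): a = [37, 30, 13], b = [37, 30, 13]
After line 3 (b.append mutates the shared list): a = [37, 30, 13, 78], b = [37, 30, 13, 78]
After line 4 (same = a is b; same object -> True): same = True

[37, 30, 13, 78]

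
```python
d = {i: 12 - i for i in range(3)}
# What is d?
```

{0: 12, 1: 11, 2: 10}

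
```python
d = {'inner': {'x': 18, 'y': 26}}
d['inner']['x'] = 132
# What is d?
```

After line 1: d = {'inner': {'x': 18, 'y': 26}}
After line 2 (inner x overwritten): d = {'inner': {'x': 132, 'y': 26}}

{'inner': {'x': 132, 'y': 26}}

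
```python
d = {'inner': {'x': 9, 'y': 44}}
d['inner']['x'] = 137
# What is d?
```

After line 1: d = {'inner': {'x': 9, 'y': 44}}
After line 2 (inner x overwritten): d = {'inner': {'x': 137, 'y': 44}}

{'inner': {'x': 137, 'y': 44}}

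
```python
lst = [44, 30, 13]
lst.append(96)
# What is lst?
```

[44, 30, 13, 96]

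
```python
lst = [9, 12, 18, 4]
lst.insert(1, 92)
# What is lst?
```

[9, 92, 12, 18, 4]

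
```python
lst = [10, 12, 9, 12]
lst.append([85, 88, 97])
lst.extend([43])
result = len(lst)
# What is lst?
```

After line 1: lst = [10, 12, 9, 12]
After line 2 (append adds [85, 88, 97] as single element): lst = [10, 12, 9, 12, [85, 88, 97]]
After line 3 (extend unpacks [43], adds 43): lst = [10, 12, 9, 12, [85, 88, 97], 43]
After line 4: result = len(lst) = 6

[10, 12, 9, 12, [85, 88, 97], 43]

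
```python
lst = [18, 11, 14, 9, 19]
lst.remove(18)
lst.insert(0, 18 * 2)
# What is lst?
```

After line 1: lst = [18, 11, 14, 9, 19]
After line 2 (remove first 18): lst = [11, 14, 9, 19]
After line 3 (insert 36 at index 0): lst = [36, 11, 14, 9, 19]

[36, 11, 14, 9, 19]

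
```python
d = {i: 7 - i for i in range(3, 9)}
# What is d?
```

{3: 4, 4: 3, 5: 2, 6: 1, 7: 0, 8: -1}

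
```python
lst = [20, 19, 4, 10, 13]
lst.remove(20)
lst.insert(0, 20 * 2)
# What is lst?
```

After line 1: lst = [20, 19, 4, 10, 13]
After line 2 (remove first 20): lst = [19, 4, 10, 13]
After line 3 (insert 40 at index 0): lst = [40, 19, 4, 10, 13]

[40, 19, 4, 10, 13]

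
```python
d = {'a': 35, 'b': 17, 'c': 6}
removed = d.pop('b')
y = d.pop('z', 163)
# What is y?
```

After line 1: d = {'a': 35, 'b': 17, 'c': 6}
After line 2 (pop 'b' returns 17): d = {'a': 35, 'c': 6}, removed = 17
After line 3 (pop 'z' missing, returns default 163): d = {'a': 35, 'c': 6}, y = 163

163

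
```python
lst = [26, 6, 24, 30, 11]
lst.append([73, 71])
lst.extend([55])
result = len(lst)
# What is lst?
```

After line 1: lst = [26, 6, 24, 30, 11]
After line 2 (append adds [73, 71] as single element): lst = [26, 6, 24, 30, 11, [73, 71]]
After line 3 (extend unpacks [55], adds 55): lst = [26, 6, 24, 30, 11, [73, 71], 55]
After line 4: result = len(lst) = 7

[26, 6, 24, 30, 11, [73, 71], 55]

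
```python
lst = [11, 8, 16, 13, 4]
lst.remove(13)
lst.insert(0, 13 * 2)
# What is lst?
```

After line 1: lst = [11, 8, 16, 13, 4]
After line 2 (remove first 13): lst = [11, 8, 16, 4]
After line 3 (insert 26 at index 0): lst = [26, 11, 8, 16, 4]

[26, 11, 8, 16, 4]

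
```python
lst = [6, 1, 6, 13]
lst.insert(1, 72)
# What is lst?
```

[6, 72, 1, 6, 13]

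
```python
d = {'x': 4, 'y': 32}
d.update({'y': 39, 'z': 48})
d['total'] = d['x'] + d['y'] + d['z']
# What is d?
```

After line 1: d = {'x': 4, 'y': 32}
After line 2 (y overwritten, z added): d = {'x': 4, 'y': 39, 'z': 48}
After line 3 (total = 4 + 39 + 48 = 91): d = {'x': 4, 'y': 39, 'z': 48, 'total': 91}

{'x': 4, 'y': 39, 'z': 48, 'total': 91}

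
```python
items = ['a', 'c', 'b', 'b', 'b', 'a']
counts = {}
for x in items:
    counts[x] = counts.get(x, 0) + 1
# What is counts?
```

Initial: counts = {}, items = ['a', 'c', 'b', 'b', 'b', 'a']
See 'a': counts = {'a': 1}
See 'c': counts = {'a': 1, 'c': 1}
See 'b': counts = {'a': 1, 'c': 1, 'b': 1}
See 'b': counts = {'a': 1, 'c': 1, 'b': 2}
See 'b': counts = {'a': 1, 'c': 1, 'b': 3}
See 'a': counts = {'a': 2, 'c': 1, 'b': 3}

{'a': 2, 'c': 1, 'b': 3}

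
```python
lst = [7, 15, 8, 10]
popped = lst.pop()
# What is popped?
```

10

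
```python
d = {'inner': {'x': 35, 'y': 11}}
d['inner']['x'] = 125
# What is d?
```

After line 1: d = {'inner': {'x': 35, 'y': 11}}
After line 2 (inner x overwritten): d = {'inner': {'x': 125, 'y': 11}}

{'inner': {'x': 125, 'y': 11}}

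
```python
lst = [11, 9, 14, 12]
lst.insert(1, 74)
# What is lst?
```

[11, 74, 9, 14, 12]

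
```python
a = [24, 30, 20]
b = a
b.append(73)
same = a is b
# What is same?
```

After line 1: a = [24, 30, 20]
After line 2 (b = a is an alias, same object): a = [24, 30, 20], b = [24, 30, 20]
After line 3 (b.append mutates the shared list): a = [24, 30, 20, 73], b = [24, 30, 20, 73]
After line 4 (same = a is b; same object -> True): same = True

True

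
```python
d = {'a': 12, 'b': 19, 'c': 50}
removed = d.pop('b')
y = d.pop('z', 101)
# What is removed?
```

After line 1: d = {'a': 12, 'b': 19, 'c': 50}
After line 2 (pop 'b' returns 19): d = {'a': 12, 'c': 50}, removed = 19
After line 3 (pop 'z' missing, returns default 101): d = {'a': 12, 'c': 50}, y = 101

19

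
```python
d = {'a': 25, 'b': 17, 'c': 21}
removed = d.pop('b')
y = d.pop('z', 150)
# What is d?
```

After line 1: d = {'a': 25, 'b': 17, 'c': 21}
After line 2 (pop 'b' returns 17): d = {'a': 25, 'c': 21}, removed = 17
After line 3 (pop 'z' missing, returns default 150): d = {'a': 25, 'c': 21}, y = 150

{'a': 25, 'c': 21}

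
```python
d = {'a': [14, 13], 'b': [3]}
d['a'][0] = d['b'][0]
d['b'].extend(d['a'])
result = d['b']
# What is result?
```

After line 1: d = {'a': [14, 13], 'b': [3]}
After line 2 (a[0] = b[0] = 3): d = {'a': [3, 13], 'b': [3]}
After line 3 (b.extend(a) appends [3, 13]): d = {'a': [3, 13], 'b': [3, 3, 13]}
After line 4: result = d['b'] = [3, 3, 13]

[3, 3, 13]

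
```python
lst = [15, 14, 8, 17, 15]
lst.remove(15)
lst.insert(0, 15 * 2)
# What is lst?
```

After line 1: lst = [15, 14, 8, 17, 15]
After line 2 (remove first 15): lst = [14, 8, 17, 15]
After line 3 (insert 30 at index 0): lst = [30, 14, 8, 17, 15]

[30, 14, 8, 17, 15]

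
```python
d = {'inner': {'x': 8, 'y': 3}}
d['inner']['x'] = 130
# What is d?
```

After line 1: d = {'inner': {'x': 8, 'y': 3}}
After line 2 (inner x overwritten): d = {'inner': {'x': 130, 'y': 3}}

{'inner': {'x': 130, 'y': 3}}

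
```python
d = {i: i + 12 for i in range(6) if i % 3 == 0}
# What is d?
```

{0: 12, 3: 15}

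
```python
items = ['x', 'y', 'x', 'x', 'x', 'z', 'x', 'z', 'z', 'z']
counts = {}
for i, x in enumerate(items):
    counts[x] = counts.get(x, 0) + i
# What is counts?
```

Initial: counts = {}, items = ['x', 'y', 'x', 'x', 'x', 'z', 'x', 'z', 'z', 'z']
i=0, x='x': counts = {'x': 0}
i=1, x='y': counts = {'x': 0, 'y': 1}
i=2, x='x': counts = {'x': 2, 'y': 1}
i=3, x='x': counts = {'x': 5, 'y': 1}
i=4, x='x': counts = {'x': 9, 'y': 1}
i=5, x='z': counts = {'x': 9, 'y': 1, 'z': 5}
i=6, x='x': counts = {'x': 15, 'y': 1, 'z': 5}
i=7, x='z': counts = {'x': 15, 'y': 1, 'z': 12}
i=8, x='z': counts = {'x': 15, 'y': 1, 'z': 20}
i=9, x='z': counts = {'x': 15, 'y': 1, 'z': 29}

{'x': 15, 'y': 1, 'z': 29}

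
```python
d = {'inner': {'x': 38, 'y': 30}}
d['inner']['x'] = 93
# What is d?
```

After line 1: d = {'inner': {'x': 38, 'y': 30}}
After line 2 (inner x overwritten): d = {'inner': {'x': 93, 'y': 30}}

{'inner': {'x': 93, 'y': 30}}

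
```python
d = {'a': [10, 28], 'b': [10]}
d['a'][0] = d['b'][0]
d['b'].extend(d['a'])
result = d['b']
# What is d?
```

After line 1: d = {'a': [10, 28], 'b': [10]}
After line 2 (a[0] = b[0] = 10): d = {'a': [10, 28], 'b': [10]}
After line 3 (b.extend(a) appends [10, 28]): d = {'a': [10, 28], 'b': [10, 10, 28]}
After line 4: result = d['b'] = [10, 10, 28]

{'a': [10, 28], 'b': [10, 10, 28]}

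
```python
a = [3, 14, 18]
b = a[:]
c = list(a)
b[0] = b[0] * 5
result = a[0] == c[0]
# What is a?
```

After line 1: a = [3, 14, 18]
After line 2 (b = a[:], copy): a = [3, 14, 18], b = [3, 14, 18]
After line 3 (c = list(a) is a copy, new object): c = [3, 14, 18]
After line 4 (b[0] = 3 * 5 = 15; only b mutates (copy)): a = [3, 14, 18], b = [15, 14, 18], c = [3, 14, 18]
After line 5 (a[0] = 3, c[0] = 3; result = True)

[3, 14, 18]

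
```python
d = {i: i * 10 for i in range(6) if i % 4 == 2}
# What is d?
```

{2: 20}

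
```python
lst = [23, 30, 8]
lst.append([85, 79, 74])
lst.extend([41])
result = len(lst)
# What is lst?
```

After line 1: lst = [23, 30, 8]
After line 2 (append adds [85, 79, 74] as single element): lst = [23, 30, 8, [85, 79, 74]]
After line 3 (extend unpacks [41], adds 41): lst = [23, 30, 8, [85, 79, 74], 41]
After line 4: result = len(lst) = 5

[23, 30, 8, [85, 79, 74], 41]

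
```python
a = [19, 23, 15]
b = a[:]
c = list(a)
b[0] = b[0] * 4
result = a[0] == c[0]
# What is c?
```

After line 1: a = [19, 23, 15]
After line 2 (b = a[:], copy): a = [19, 23, 15], b = [19, 23, 15]
After line 3 (c = list(a) is a copy, new object): c = [19, 23, 15]
After line 4 (b[0] = 19 * 4 = 76; only b mutates (copy)): a = [19, 23, 15], b = [76, 23, 15], c = [19, 23, 15]
After line 5 (a[0] = 19, c[0] = 19; result = True)

[19, 23, 15]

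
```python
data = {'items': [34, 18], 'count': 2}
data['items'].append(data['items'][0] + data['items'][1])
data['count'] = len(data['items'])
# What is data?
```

After line 1: data = {'items': [34, 18], 'count': 2}
After line 2 (append 34 + 18 = 52): data = {'items': [34, 18, 52], 'count': 2}
After line 3 (count = len(items) = 3): data = {'items': [34, 18, 52], 'count': 3}

{'items': [34, 18, 52], 'count': 3}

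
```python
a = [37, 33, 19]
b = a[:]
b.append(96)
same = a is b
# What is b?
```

After line 1: a = [37, 33, 19]
After line 2 (b = a[:] is a shallow copy, new object): a = [37, 33, 19], b = [37, 33, 19]
After line 3 (append only mutates b): a = [37, 33, 19], b = [37, 33, 19, 96]
After line 4 (same = a is b; different objects -> False): same = False

[37, 33, 19, 96]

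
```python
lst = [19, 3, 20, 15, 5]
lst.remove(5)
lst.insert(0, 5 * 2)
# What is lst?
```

After line 1: lst = [19, 3, 20, 15, 5]
After line 2 (remove first 5): lst = [19, 3, 20, 15]
After line 3 (insert 10 at index 0): lst = [10, 19, 3, 20, 15]

[10, 19, 3, 20, 15]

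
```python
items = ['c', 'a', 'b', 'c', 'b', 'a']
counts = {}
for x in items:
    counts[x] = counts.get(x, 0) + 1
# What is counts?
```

Initial: counts = {}, items = ['c', 'a', 'b', 'c', 'b', 'a']
See 'c': counts = {'c': 1}
See 'a': counts = {'c': 1, 'a': 1}
See 'b': counts = {'c': 1, 'a': 1, 'b': 1}
See 'c': counts = {'c': 2, 'a': 1, 'b': 1}
See 'b': counts = {'c': 2, 'a': 1, 'b': 2}
See 'a': counts = {'c': 2, 'a': 2, 'b': 2}

{'c': 2, 'a': 2, 'b': 2}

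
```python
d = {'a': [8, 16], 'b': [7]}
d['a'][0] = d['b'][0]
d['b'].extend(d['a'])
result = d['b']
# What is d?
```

After line 1: d = {'a': [8, 16], 'b': [7]}
After line 2 (a[0] = b[0] = 7): d = {'a': [7, 16], 'b': [7]}
After line 3 (b.extend(a) appends [7, 16]): d = {'a': [7, 16], 'b': [7, 7, 16]}
After line 4: result = d['b'] = [7, 7, 16]

{'a': [7, 16], 'b': [7, 7, 16]}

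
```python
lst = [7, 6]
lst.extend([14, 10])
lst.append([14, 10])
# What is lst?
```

After line 1: lst = [7, 6]
After line 2 (extend unpacks [14, 10]): lst = [7, 6, 14, 10]
After line 3 (append adds [14, 10] as single element): lst = [7, 6, 14, 10, [14, 10]]

[7, 6, 14, 10, [14, 10]]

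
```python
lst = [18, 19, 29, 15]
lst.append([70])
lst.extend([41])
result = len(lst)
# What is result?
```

After line 1: lst = [18, 19, 29, 15]
After line 2 (append adds [70] as single element): lst = [18, 19, 29, 15, [70]]
After line 3 (extend unpacks [41], adds 41): lst = [18, 19, 29, 15, [70], 41]
After line 4: result = len(lst) = 6

6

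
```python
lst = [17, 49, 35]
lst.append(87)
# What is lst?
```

[17, 49, 35, 87]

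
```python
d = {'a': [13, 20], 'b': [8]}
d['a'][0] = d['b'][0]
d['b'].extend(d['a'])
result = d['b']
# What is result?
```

After line 1: d = {'a': [13, 20], 'b': [8]}
After line 2 (a[0] = b[0] = 8): d = {'a': [8, 20], 'b': [8]}
After line 3 (b.extend(a) appends [8, 20]): d = {'a': [8, 20], 'b': [8, 8, 20]}
After line 4: result = d['b'] = [8, 8, 20]

[8, 8, 20]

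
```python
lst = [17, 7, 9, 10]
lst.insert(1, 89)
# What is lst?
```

[17, 89, 7, 9, 10]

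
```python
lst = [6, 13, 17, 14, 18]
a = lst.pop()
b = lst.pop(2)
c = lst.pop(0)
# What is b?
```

After line 1: lst = [6, 13, 17, 14, 18]
After line 2 (pop() -> a = 18): lst = [6, 13, 17, 14]
After line 3 (pop(2) -> b = 17): lst = [6, 13, 14]
After line 4 (pop(0) -> c = 6): lst = [13, 14]

17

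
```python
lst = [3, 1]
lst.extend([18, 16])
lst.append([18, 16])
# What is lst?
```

After line 1: lst = [3, 1]
After line 2 (extend unpacks [18, 16]): lst = [3, 1, 18, 16]
After line 3 (append adds [18, 16] as single element): lst = [3, 1, 18, 16, [18, 16]]

[3, 1, 18, 16, [18, 16]]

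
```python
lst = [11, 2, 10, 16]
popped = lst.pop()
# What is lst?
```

[11, 2, 10]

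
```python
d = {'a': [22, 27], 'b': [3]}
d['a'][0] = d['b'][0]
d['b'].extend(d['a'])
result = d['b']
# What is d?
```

After line 1: d = {'a': [22, 27], 'b': [3]}
After line 2 (a[0] = b[0] = 3): d = {'a': [3, 27], 'b': [3]}
After line 3 (b.extend(a) appends [3, 27]): d = {'a': [3, 27], 'b': [3, 3, 27]}
After line 4: result = d['b'] = [3, 3, 27]

{'a': [3, 27], 'b': [3, 3, 27]}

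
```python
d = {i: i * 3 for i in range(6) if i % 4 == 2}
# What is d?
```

{2: 6}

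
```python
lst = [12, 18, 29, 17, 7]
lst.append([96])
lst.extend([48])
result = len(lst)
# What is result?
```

After line 1: lst = [12, 18, 29, 17, 7]
After line 2 (append adds [96] as single element): lst = [12, 18, 29, 17, 7, [96]]
After line 3 (extend unpacks [48], adds 48): lst = [12, 18, 29, 17, 7, [96], 48]
After line 4: result = len(lst) = 7

7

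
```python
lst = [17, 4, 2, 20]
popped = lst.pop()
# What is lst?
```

[17, 4, 2]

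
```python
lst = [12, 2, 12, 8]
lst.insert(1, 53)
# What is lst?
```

[12, 53, 2, 12, 8]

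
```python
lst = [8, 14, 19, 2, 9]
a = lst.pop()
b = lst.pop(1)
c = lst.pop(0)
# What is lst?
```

After line 1: lst = [8, 14, 19, 2, 9]
After line 2 (pop() -> a = 9): lst = [8, 14, 19, 2]
After line 3 (pop(1) -> b = 14): lst = [8, 19, 2]
After line 4 (pop(0) -> c = 8): lst = [19, 2]

[19, 2]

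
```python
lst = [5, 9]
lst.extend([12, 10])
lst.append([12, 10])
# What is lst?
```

After line 1: lst = [5, 9]
After line 2 (extend unpacks [12, 10]): lst = [5, 9, 12, 10]
After line 3 (append adds [12, 10] as single element): lst = [5, 9, 12, 10, [12, 10]]

[5, 9, 12, 10, [12, 10]]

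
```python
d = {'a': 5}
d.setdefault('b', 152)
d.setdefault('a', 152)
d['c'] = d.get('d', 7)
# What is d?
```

After line 1: d = {'a': 5}
After line 2 (setdefault adds 'b'=152): d = {'a': 5, 'b': 152}
After line 3 (setdefault 'a' no-op, already exists): d = {'a': 5, 'b': 152}
After line 4 (get('d', 7) returns default since 'd' not in d): d = {'a': 5, 'b': 152, 'c': 7}

{'a': 5, 'b': 152, 'c': 7}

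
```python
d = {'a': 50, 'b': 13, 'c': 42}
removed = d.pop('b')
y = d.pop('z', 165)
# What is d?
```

After line 1: d = {'a': 50, 'b': 13, 'c': 42}
After line 2 (pop 'b' returns 13): d = {'a': 50, 'c': 42}, removed = 13
After line 3 (pop 'z' missing, returns default 165): d = {'a': 50, 'c': 42}, y = 165

{'a': 50, 'c': 42}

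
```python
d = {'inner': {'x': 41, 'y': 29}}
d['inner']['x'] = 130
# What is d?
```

After line 1: d = {'inner': {'x': 41, 'y': 29}}
After line 2 (inner x overwritten): d = {'inner': {'x': 130, 'y': 29}}

{'inner': {'x': 130, 'y': 29}}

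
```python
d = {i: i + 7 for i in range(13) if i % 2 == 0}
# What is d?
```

{0: 7, 2: 9, 4: 11, 6: 13, 8: 15, 10: 17, 12: 19}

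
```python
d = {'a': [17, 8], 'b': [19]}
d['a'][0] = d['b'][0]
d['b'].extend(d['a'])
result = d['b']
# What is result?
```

After line 1: d = {'a': [17, 8], 'b': [19]}
After line 2 (a[0] = b[0] = 19): d = {'a': [19, 8], 'b': [19]}
After line 3 (b.extend(a) appends [19, 8]): d = {'a': [19, 8], 'b': [19, 19, 8]}
After line 4: result = d['b'] = [19, 19, 8]

[19, 19, 8]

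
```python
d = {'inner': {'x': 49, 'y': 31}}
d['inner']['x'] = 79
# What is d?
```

After line 1: d = {'inner': {'x': 49, 'y': 31}}
After line 2 (inner x overwritten): d = {'inner': {'x': 79, 'y': 31}}

{'inner': {'x': 79, 'y': 31}}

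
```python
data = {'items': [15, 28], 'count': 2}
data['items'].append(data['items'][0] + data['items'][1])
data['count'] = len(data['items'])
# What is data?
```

After line 1: data = {'items': [15, 28], 'count': 2}
After line 2 (append 15 + 28 = 43): data = {'items': [15, 28, 43], 'count': 2}
After line 3 (count = len(items) = 3): data = {'items': [15, 28, 43], 'count': 3}

{'items': [15, 28, 43], 'count': 3}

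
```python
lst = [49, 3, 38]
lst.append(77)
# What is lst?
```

[49, 3, 38, 77]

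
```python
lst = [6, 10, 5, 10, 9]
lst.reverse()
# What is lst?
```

[9, 10, 5, 10, 6]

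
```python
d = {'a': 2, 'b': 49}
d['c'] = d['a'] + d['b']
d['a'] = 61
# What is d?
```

After line 1: d = {'a': 2, 'b': 49}
After line 2 (d['c'] = 2 + 49): d = {'a': 2, 'b': 49, 'c': 51}
After line 3: d = {'a': 61, 'b': 49, 'c': 51}

{'a': 61, 'b': 49, 'c': 51}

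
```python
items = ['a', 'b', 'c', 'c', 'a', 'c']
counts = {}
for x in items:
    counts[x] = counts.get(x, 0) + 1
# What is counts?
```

Initial: counts = {}, items = ['a', 'b', 'c', 'c', 'a', 'c']
See 'a': counts = {'a': 1}
See 'b': counts = {'a': 1, 'b': 1}
See 'c': counts = {'a': 1, 'b': 1, 'c': 1}
See 'c': counts = {'a': 1, 'b': 1, 'c': 2}
See 'a': counts = {'a': 2, 'b': 1, 'c': 2}
See 'c': counts = {'a': 2, 'b': 1, 'c': 3}

{'a': 2, 'b': 1, 'c': 3}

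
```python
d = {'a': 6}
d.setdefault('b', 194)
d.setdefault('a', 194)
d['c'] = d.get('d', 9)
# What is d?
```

After line 1: d = {'a': 6}
After line 2 (setdefault adds 'b'=194): d = {'a': 6, 'b': 194}
After line 3 (setdefault 'a' no-op, already exists): d = {'a': 6, 'b': 194}
After line 4 (get('d', 9) returns default since 'd' not in d): d = {'a': 6, 'b': 194, 'c': 9}

{'a': 6, 'b': 194, 'c': 9}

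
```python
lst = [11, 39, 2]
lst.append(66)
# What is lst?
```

[11, 39, 2, 66]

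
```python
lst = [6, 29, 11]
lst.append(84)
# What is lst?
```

[6, 29, 11, 84]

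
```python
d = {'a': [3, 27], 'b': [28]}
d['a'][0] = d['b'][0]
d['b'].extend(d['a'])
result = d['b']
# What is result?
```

After line 1: d = {'a': [3, 27], 'b': [28]}
After line 2 (a[0] = b[0] = 28): d = {'a': [28, 27], 'b': [28]}
After line 3 (b.extend(a) appends [28, 27]): d = {'a': [28, 27], 'b': [28, 28, 27]}
After line 4: result = d['b'] = [28, 28, 27]

[28, 28, 27]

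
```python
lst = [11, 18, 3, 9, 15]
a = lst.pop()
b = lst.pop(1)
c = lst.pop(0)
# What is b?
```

After line 1: lst = [11, 18, 3, 9, 15]
After line 2 (pop() -> a = 15): lst = [11, 18, 3, 9]
After line 3 (pop(1) -> b = 18): lst = [11, 3, 9]
After line 4 (pop(0) -> c = 11): lst = [3, 9]

18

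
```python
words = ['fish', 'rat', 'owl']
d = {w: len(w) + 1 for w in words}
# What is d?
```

{'fish': 5, 'rat': 4, 'owl': 4}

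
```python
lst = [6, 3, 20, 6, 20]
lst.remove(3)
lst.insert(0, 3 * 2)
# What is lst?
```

After line 1: lst = [6, 3, 20, 6, 20]
After line 2 (remove first 3): lst = [6, 20, 6, 20]
After line 3 (insert 6 at index 0): lst = [6, 6, 20, 6, 20]

[6, 6, 20, 6, 20]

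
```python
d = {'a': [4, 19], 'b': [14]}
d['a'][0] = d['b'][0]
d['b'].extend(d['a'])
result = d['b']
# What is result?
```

After line 1: d = {'a': [4, 19], 'b': [14]}
After line 2 (a[0] = b[0] = 14): d = {'a': [14, 19], 'b': [14]}
After line 3 (b.extend(a) appends [14, 19]): d = {'a': [14, 19], 'b': [14, 14, 19]}
After line 4: result = d['b'] = [14, 14, 19]

[14, 14, 19]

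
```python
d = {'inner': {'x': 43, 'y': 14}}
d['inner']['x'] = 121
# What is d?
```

After line 1: d = {'inner': {'x': 43, 'y': 14}}
After line 2 (inner x overwritten): d = {'inner': {'x': 121, 'y': 14}}

{'inner': {'x': 121, 'y': 14}}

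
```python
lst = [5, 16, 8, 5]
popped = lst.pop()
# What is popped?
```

5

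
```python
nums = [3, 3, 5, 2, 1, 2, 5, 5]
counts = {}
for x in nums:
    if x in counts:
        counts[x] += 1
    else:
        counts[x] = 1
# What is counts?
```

Initial: counts = {}, nums = [3, 3, 5, 2, 1, 2, 5, 5]
See 3: counts = {3: 1}
See 3: counts = {3: 2}
See 5: counts = {3: 2, 5: 1}
See 2: counts = {3: 2, 5: 1, 2: 1}
See 1: counts = {3: 2, 5: 1, 2: 1, 1: 1}
See 2: counts = {3: 2, 5: 1, 2: 2, 1: 1}
See 5: counts = {3: 2, 5: 2, 2: 2, 1: 1}
See 5: counts = {3: 2, 5: 3, 2: 2, 1: 1}

{3: 2, 5: 3, 2: 2, 1: 1}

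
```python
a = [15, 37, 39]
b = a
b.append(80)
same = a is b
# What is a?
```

After line 1: a = [15, 37, 39]
After line 2 (b = a is an alias, same object): a = [15, 37, 39], b = [15, 37, 39]
After line 3 (b.append mutates the shared list): a = [15, 37, 39, 80], b = [15, 37, 39, 80]
After line 4 (same = a is b; same object -> True): same = True

[15, 37, 39, 80]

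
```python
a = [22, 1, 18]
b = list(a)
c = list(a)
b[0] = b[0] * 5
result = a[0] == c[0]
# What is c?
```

After line 1: a = [22, 1, 18]
After line 2 (b = list(a), copy): a = [22, 1, 18], b = [22, 1, 18]
After line 3 (c = list(a) is a copy, new object): c = [22, 1, 18]
After line 4 (b[0] = 22 * 5 = 110; only b mutates (copy)): a = [22, 1, 18], b = [110, 1, 18], c = [22, 1, 18]
After line 5 (a[0] = 22, c[0] = 22; result = True)

[22, 1, 18]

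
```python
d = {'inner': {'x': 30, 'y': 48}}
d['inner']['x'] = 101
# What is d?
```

After line 1: d = {'inner': {'x': 30, 'y': 48}}
After line 2 (inner x overwritten): d = {'inner': {'x': 101, 'y': 48}}

{'inner': {'x': 101, 'y': 48}}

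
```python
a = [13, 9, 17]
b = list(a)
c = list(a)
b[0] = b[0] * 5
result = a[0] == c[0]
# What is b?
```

After line 1: a = [13, 9, 17]
After line 2 (b = list(a), copy): a = [13, 9, 17], b = [13, 9, 17]
After line 3 (c = list(a) is a copy, new object): c = [13, 9, 17]
After line 4 (b[0] = 13 * 5 = 65; only b mutates (copy)): a = [13, 9, 17], b = [65, 9, 17], c = [13, 9, 17]
After line 5 (a[0] = 13, c[0] = 13; result = True)

[65, 9, 17]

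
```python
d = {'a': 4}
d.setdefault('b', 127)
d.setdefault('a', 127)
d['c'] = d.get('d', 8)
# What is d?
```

After line 1: d = {'a': 4}
After line 2 (setdefault adds 'b'=127): d = {'a': 4, 'b': 127}
After line 3 (setdefault 'a' no-op, already exists): d = {'a': 4, 'b': 127}
After line 4 (get('d', 8) returns default since 'd' not in d): d = {'a': 4, 'b': 127, 'c': 8}

{'a': 4, 'b': 127, 'c': 8}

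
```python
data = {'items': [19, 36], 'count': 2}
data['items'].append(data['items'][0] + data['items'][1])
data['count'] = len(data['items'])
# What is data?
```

After line 1: data = {'items': [19, 36], 'count': 2}
After line 2 (append 19 + 36 = 55): data = {'items': [19, 36, 55], 'count': 2}
After line 3 (count = len(items) = 3): data = {'items': [19, 36, 55], 'count': 3}

{'items': [19, 36, 55], 'count': 3}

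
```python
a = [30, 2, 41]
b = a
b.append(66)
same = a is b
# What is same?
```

After line 1: a = [30, 2, 41]
After line 2 (b = a is an alias, same object): a = [30, 2, 41], b = [30, 2, 41]
After line 3 (b.append mutates the shared list): a = [30, 2, 41, 66], b = [30, 2, 41, 66]
After line 4 (same = a is b; same object -> True): same = True

True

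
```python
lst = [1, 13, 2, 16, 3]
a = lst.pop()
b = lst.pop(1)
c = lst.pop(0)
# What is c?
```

After line 1: lst = [1, 13, 2, 16, 3]
After line 2 (pop() -> a = 3): lst = [1, 13, 2, 16]
After line 3 (pop(1) -> b = 13): lst = [1, 2, 16]
After line 4 (pop(0) -> c = 1): lst = [2, 16]

1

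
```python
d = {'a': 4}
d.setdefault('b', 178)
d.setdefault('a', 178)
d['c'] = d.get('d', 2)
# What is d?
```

After line 1: d = {'a': 4}
After line 2 (setdefault adds 'b'=178): d = {'a': 4, 'b': 178}
After line 3 (setdefault 'a' no-op, already exists): d = {'a': 4, 'b': 178}
After line 4 (get('d', 2) returns default since 'd' not in d): d = {'a': 4, 'b': 178, 'c': 2}

{'a': 4, 'b': 178, 'c': 2}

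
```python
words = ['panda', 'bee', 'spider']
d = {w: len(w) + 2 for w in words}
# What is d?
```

{'panda': 7, 'bee': 5, 'spider': 8}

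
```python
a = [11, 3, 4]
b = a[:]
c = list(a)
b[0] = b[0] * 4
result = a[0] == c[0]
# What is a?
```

After line 1: a = [11, 3, 4]
After line 2 (b = a[:], copy): a = [11, 3, 4], b = [11, 3, 4]
After line 3 (c = list(a) is a copy, new object): c = [11, 3, 4]
After line 4 (b[0] = 11 * 4 = 44; only b mutates (copy)): a = [11, 3, 4], b = [44, 3, 4], c = [11, 3, 4]
After line 5 (a[0] = 11, c[0] = 11; result = True)

[11, 3, 4]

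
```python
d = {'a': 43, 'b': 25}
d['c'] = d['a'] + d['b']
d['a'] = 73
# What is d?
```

After line 1: d = {'a': 43, 'b': 25}
After line 2 (d['c'] = 43 + 25): d = {'a': 43, 'b': 25, 'c': 68}
After line 3: d = {'a': 73, 'b': 25, 'c': 68}

{'a': 73, 'b': 25, 'c': 68}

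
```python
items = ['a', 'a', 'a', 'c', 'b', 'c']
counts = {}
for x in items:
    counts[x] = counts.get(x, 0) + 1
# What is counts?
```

Initial: counts = {}, items = ['a', 'a', 'a', 'c', 'b', 'c']
See 'a': counts = {'a': 1}
See 'a': counts = {'a': 2}
See 'a': counts = {'a': 3}
See 'c': counts = {'a': 3, 'c': 1}
See 'b': counts = {'a': 3, 'c': 1, 'b': 1}
See 'c': counts = {'a': 3, 'c': 2, 'b': 1}

{'a': 3, 'c': 2, 'b': 1}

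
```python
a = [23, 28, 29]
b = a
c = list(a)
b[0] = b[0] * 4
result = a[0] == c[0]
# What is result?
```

After line 1: a = [23, 28, 29]
After line 2 (b = a, alias): a = [23, 28, 29], b = [23, 28, 29]
After line 3 (c = list(a) is a copy, new object): c = [23, 28, 29]
After line 4 (b[0] = 23 * 4 = 92; mutates shared a/b): a = b = [92, 28, 29], c = [23, 28, 29]
After line 5 (a[0] = 92, c[0] = 23; result = False)

False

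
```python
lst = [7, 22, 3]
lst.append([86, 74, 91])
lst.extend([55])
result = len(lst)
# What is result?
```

After line 1: lst = [7, 22, 3]
After line 2 (append adds [86, 74, 91] as single element): lst = [7, 22, 3, [86, 74, 91]]
After line 3 (extend unpacks [55], adds 55): lst = [7, 22, 3, [86, 74, 91], 55]
After line 4: result = len(lst) = 5

5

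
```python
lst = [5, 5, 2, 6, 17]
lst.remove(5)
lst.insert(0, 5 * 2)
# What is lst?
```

After line 1: lst = [5, 5, 2, 6, 17]
After line 2 (remove first 5): lst = [5, 2, 6, 17]
After line 3 (insert 10 at index 0): lst = [10, 5, 2, 6, 17]

[10, 5, 2, 6, 17]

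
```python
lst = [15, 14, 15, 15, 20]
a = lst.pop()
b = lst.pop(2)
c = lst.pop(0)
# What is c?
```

After line 1: lst = [15, 14, 15, 15, 20]
After line 2 (pop() -> a = 20): lst = [15, 14, 15, 15]
After line 3 (pop(2) -> b = 15): lst = [15, 14, 15]
After line 4 (pop(0) -> c = 15): lst = [14, 15]

15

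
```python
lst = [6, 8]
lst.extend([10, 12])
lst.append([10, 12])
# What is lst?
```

After line 1: lst = [6, 8]
After line 2 (extend unpacks [10, 12]): lst = [6, 8, 10, 12]
After line 3 (append adds [10, 12] as single element): lst = [6, 8, 10, 12, [10, 12]]

[6, 8, 10, 12, [10, 12]]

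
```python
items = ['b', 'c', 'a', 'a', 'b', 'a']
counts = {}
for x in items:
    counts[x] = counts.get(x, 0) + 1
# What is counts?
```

Initial: counts = {}, items = ['b', 'c', 'a', 'a', 'b', 'a']
See 'b': counts = {'b': 1}
See 'c': counts = {'b': 1, 'c': 1}
See 'a': counts = {'b': 1, 'c': 1, 'a': 1}
See 'a': counts = {'b': 1, 'c': 1, 'a': 2}
See 'b': counts = {'b': 2, 'c': 1, 'a': 2}
See 'a': counts = {'b': 2, 'c': 1, 'a': 3}

{'b': 2, 'c': 1, 'a': 3}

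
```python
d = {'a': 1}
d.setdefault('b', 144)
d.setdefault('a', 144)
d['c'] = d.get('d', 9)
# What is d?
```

After line 1: d = {'a': 1}
After line 2 (setdefault adds 'b'=144): d = {'a': 1, 'b': 144}
After line 3 (setdefault 'a' no-op, already exists): d = {'a': 1, 'b': 144}
After line 4 (get('d', 9) returns default since 'd' not in d): d = {'a': 1, 'b': 144, 'c': 9}

{'a': 1, 'b': 144, 'c': 9}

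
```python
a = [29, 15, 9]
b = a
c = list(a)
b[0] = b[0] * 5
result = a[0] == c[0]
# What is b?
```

After line 1: a = [29, 15, 9]
After line 2 (b = a, alias): a = [29, 15, 9], b = [29, 15, 9]
After line 3 (c = list(a) is a copy, new object): c = [29, 15, 9]
After line 4 (b[0] = 29 * 5 = 145; mutates shared a/b): a = b = [145, 15, 9], c = [29, 15, 9]
After line 5 (a[0] = 145, c[0] = 29; result = False)

[145, 15, 9]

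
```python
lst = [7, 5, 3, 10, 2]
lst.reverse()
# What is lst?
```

[2, 10, 3, 5, 7]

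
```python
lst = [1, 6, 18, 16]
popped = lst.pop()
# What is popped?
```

16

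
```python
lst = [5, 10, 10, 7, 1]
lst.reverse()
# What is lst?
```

[1, 7, 10, 10, 5]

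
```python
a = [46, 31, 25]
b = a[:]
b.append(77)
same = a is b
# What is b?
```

After line 1: a = [46, 31, 25]
After line 2 (b = a[:] is a shallow copy, new object): a = [46, 31, 25], b = [46, 31, 25]
After line 3 (append only mutates b): a = [46, 31, 25], b = [46, 31, 25, 77]
After line 4 (same = a is b; different objects -> False): same = False

[46, 31, 25, 77]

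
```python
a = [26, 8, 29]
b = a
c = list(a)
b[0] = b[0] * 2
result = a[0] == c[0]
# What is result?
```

After line 1: a = [26, 8, 29]
After line 2 (b = a, alias): a = [26, 8, 29], b = [26, 8, 29]
After line 3 (c = list(a) is a copy, new object): c = [26, 8, 29]
After line 4 (b[0] = 26 * 2 = 52; mutates shared a/b): a = b = [52, 8, 29], c = [26, 8, 29]
After line 5 (a[0] = 52, c[0] = 26; result = False)

False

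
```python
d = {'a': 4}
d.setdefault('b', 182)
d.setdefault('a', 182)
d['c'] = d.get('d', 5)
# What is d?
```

After line 1: d = {'a': 4}
After line 2 (setdefault adds 'b'=182): d = {'a': 4, 'b': 182}
After line 3 (setdefault 'a' no-op, already exists): d = {'a': 4, 'b': 182}
After line 4 (get('d', 5) returns default since 'd' not in d): d = {'a': 4, 'b': 182, 'c': 5}

{'a': 4, 'b': 182, 'c': 5}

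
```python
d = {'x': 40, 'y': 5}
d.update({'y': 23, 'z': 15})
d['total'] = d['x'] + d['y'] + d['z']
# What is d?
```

After line 1: d = {'x': 40, 'y': 5}
After line 2 (y overwritten, z added): d = {'x': 40, 'y': 23, 'z': 15}
After line 3 (total = 40 + 23 + 15 = 78): d = {'x': 40, 'y': 23, 'z': 15, 'total': 78}

{'x': 40, 'y': 23, 'z': 15, 'total': 78}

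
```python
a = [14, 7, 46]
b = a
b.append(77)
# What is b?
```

After line 1: a = [14, 7, 46]
After line 2 (b = a is an alias, same object): a = [14, 7, 46], b = [14, 7, 46]
After line 3 (b.append mutates the shared list): a = [14, 7, 46, 77], b = [14, 7, 46, 77]

[14, 7, 46, 77]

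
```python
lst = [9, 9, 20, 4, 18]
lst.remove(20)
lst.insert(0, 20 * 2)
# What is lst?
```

After line 1: lst = [9, 9, 20, 4, 18]
After line 2 (remove first 20): lst = [9, 9, 4, 18]
After line 3 (insert 40 at index 0): lst = [40, 9, 9, 4, 18]

[40, 9, 9, 4, 18]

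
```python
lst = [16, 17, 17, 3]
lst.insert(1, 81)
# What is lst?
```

[16, 81, 17, 17, 3]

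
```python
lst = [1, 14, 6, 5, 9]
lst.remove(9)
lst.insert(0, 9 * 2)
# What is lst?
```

After line 1: lst = [1, 14, 6, 5, 9]
After line 2 (remove first 9): lst = [1, 14, 6, 5]
After line 3 (insert 18 at index 0): lst = [18, 1, 14, 6, 5]

[18, 1, 14, 6, 5]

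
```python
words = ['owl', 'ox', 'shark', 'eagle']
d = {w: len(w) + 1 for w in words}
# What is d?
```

{'owl': 4, 'ox': 3, 'shark': 6, 'eagle': 6}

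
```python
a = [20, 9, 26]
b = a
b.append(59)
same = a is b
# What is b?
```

After line 1: a = [20, 9, 26]
After line 2 (b = a is an alias, same object): a = [20, 9, 26], b = [20, 9, 26]
After line 3 (b.append mutates the shared list): a = [20, 9, 26, 59], b = [20, 9, 26, 59]
After line 4 (same = a is b; same object -> True): same = True

[20, 9, 26, 59]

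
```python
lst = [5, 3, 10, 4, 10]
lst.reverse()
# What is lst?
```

[10, 4, 10, 3, 5]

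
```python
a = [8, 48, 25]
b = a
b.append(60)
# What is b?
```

After line 1: a = [8, 48, 25]
After line 2 (b = a is an alias, same object): a = [8, 48, 25], b = [8, 48, 25]
After line 3 (b.append mutates the shared list): a = [8, 48, 25, 60], b = [8, 48, 25, 60]

[8, 48, 25, 60]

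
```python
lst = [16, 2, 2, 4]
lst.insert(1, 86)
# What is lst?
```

[16, 86, 2, 2, 4]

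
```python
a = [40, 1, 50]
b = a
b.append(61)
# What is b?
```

After line 1: a = [40, 1, 50]
After line 2 (b = a is an alias, same object): a = [40, 1, 50], b = [40, 1, 50]
After line 3 (b.append mutates the shared list): a = [40, 1, 50, 61], b = [40, 1, 50, 61]

[40, 1, 50, 61]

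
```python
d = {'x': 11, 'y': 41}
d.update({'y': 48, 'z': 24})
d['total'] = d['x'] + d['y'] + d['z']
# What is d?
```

After line 1: d = {'x': 11, 'y': 41}
After line 2 (y overwritten, z added): d = {'x': 11, 'y': 48, 'z': 24}
After line 3 (total = 11 + 48 + 24 = 83): d = {'x': 11, 'y': 48, 'z': 24, 'total': 83}

{'x': 11, 'y': 48, 'z': 24, 'total': 83}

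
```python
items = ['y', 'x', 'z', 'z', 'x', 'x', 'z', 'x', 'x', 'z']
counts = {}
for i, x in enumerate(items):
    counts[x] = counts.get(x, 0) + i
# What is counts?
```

Initial: counts = {}, items = ['y', 'x', 'z', 'z', 'x', 'x', 'z', 'x', 'x', 'z']
i=0, x='y': counts = {'y': 0}
i=1, x='x': counts = {'y': 0, 'x': 1}
i=2, x='z': counts = {'y': 0, 'x': 1, 'z': 2}
i=3, x='z': counts = {'y': 0, 'x': 1, 'z': 5}
i=4, x='x': counts = {'y': 0, 'x': 5, 'z': 5}
i=5, x='x': counts = {'y': 0, 'x': 10, 'z': 5}
i=6, x='z': counts = {'y': 0, 'x': 10, 'z': 11}
i=7, x='x': counts = {'y': 0, 'x': 17, 'z': 11}
i=8, x='x': counts = {'y': 0, 'x': 25, 'z': 11}
i=9, x='z': counts = {'y': 0, 'x': 25, 'z': 20}

{'y': 0, 'x': 25, 'z': 20}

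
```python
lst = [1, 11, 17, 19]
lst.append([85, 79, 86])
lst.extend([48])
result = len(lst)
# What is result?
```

After line 1: lst = [1, 11, 17, 19]
After line 2 (append adds [85, 79, 86] as single element): lst = [1, 11, 17, 19, [85, 79, 86]]
After line 3 (extend unpacks [48], adds 48): lst = [1, 11, 17, 19, [85, 79, 86], 48]
After line 4: result = len(lst) = 6

6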